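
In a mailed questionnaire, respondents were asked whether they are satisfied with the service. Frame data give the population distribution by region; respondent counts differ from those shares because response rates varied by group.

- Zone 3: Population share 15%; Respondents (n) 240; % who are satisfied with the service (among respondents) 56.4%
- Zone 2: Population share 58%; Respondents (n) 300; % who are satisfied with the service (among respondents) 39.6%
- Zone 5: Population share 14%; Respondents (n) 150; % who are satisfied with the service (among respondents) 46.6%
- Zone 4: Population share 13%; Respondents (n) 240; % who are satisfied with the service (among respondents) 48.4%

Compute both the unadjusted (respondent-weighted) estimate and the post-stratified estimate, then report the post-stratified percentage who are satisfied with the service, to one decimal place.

Unadjusted (pooled respondent) estimate weights by respondent counts:
  (240/930)×56.4 + (300/930)×39.6 + (150/930)×46.6 + (240/930)×48.4 = 47.3355%
Post-stratified estimate weights by population shares:
  0.15×56.4 + 0.58×39.6 + 0.14×46.6 + 0.13×48.4 = 44.244%

44.2%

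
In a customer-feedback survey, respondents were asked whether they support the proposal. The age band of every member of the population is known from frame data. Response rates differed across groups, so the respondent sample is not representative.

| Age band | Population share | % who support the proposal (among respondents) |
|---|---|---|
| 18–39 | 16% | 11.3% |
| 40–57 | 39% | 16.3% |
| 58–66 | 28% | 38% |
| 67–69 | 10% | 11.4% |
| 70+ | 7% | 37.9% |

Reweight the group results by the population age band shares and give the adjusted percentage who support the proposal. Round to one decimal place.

Each cell contributes population-share × respondent value:
  18–39: 0.16 × 11.3 = 1.808
  40–57: 0.39 × 16.3 = 6.357
  58–66: 0.28 × 38 = 10.64
  67–69: 0.1 × 11.4 = 1.14
  70+: 0.07 × 37.9 = 2.653
Post-stratified estimate = 22.598 → 22.6%.

22.6%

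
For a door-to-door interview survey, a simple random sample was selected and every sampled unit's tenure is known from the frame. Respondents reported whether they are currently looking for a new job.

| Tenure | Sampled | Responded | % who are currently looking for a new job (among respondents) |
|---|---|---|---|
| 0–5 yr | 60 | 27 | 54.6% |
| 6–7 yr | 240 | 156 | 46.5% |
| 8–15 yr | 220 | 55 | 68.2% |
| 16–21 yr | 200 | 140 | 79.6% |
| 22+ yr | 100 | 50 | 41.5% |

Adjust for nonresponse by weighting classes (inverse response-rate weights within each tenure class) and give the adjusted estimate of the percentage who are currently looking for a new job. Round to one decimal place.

Class response rates: 0–5 yr 27/60 = 45%, 6–7 yr 156/240 = 65%, 8–15 yr 55/220 = 25%, 16–21 yr 140/200 = 70%, 22+ yr 50/100 = 50%.
Weighting each respondent by the inverse class response rate inflates each class back to its sampled size, so the class weight is n_sampled:
  0–5 yr: 60 × 54.6 = 3276
  6–7 yr: 240 × 46.5 = 11,160
  8–15 yr: 220 × 68.2 = 15,004
  16–21 yr: 200 × 79.6 = 15920
  22+ yr: 100 × 41.5 = 4150
Adjusted estimate = 49,510 / 820 = 60.378 → 60.4%.

60.4%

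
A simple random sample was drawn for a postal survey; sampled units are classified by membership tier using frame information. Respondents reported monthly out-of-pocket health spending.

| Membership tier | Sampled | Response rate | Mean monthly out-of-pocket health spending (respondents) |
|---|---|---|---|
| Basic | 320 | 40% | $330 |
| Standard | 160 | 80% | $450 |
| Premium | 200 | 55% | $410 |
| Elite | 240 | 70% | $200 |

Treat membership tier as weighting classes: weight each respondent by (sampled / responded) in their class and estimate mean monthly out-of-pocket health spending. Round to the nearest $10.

With weight = n_sampled/n_responded per class, the weighted class total is n_sampled:
  Basic: 320 × 330 = 105,600
  Standard: 160 × 450 = 72,000
  Premium: 200 × 410 = 82,000
  Elite: 240 × 200 = 48,000
Adjusted estimate = 307,600 / 920 = 334.348 → $330.

$330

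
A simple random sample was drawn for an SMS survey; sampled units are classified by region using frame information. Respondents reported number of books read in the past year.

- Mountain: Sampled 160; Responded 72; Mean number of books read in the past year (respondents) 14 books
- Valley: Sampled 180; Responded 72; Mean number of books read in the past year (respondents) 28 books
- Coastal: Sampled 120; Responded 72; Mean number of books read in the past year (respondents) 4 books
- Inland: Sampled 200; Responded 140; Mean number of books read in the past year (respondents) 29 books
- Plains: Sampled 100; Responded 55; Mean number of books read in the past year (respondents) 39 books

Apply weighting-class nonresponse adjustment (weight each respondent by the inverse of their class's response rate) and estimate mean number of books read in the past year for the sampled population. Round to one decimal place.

23.0

Class response rates: Mountain 72/160 = 45%, Valley 72/180 = 40%, Coastal 72/120 = 60%, Inland 140/200 = 70%, Plains 55/100 = 55%.
Weighting each respondent by the inverse class response rate inflates each class back to its sampled size, so the class weight is n_sampled:
  Mountain: 160 × 14 = 2240
  Valley: 180 × 28 = 5040
  Coastal: 120 × 4 = 480
  Inland: 200 × 29 = 5800
  Plains: 100 × 39 = 3900
Adjusted estimate = 17,460 / 760 = 22.9737 → 23.0.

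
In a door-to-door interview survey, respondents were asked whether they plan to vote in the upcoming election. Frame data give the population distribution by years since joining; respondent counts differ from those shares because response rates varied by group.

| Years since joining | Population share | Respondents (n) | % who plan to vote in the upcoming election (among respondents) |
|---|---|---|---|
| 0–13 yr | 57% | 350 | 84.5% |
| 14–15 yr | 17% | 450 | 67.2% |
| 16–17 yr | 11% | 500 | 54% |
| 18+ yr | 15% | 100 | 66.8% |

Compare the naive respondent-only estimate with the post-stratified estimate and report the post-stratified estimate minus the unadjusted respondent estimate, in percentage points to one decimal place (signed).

Unadjusted (pooled respondent) estimate weights by respondent counts:
  (350/1400)×84.5 + (450/1400)×67.2 + (500/1400)×54 + (100/1400)×66.8 = 66.7821%
Reweighting by population years since joining shares:
  0.57×84.5 + 0.17×67.2 + 0.11×54 + 0.15×66.8 = 75.549%
Difference = 75.549 − 66.7821 = 8.7669 pp.

+8.8 percentage points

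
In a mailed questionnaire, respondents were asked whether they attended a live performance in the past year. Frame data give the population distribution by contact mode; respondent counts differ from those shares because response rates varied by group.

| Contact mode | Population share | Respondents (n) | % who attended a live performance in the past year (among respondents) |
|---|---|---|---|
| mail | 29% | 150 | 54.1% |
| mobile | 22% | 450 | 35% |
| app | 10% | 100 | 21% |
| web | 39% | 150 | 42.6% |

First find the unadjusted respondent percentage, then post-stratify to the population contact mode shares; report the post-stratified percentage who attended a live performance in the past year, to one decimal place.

42.1%

Naive respondent-only estimate (weights = respondent counts):
  (150/850)×54.1 + (450/850)×35 + (100/850)×21 + (150/850)×42.6 = 38.0647%
Post-stratifying to population shares instead:
  0.29×54.1 + 0.22×35 + 0.1×21 + 0.39×42.6 = 42.103%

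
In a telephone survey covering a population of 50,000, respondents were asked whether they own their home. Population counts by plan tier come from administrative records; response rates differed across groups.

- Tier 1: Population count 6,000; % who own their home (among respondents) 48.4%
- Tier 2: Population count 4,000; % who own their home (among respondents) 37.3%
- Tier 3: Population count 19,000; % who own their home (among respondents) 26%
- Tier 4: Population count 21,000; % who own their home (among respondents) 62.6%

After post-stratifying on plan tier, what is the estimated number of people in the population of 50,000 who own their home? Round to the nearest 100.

22,500

Each cell contributes its population count × the respondent rate:
  Tier 1: 6,000 × 48.4% = 2904
  Tier 2: 4,000 × 37.3% = 1492
  Tier 3: 19,000 × 26% = 4940
  Tier 4: 21,000 × 62.6% = 13,146
Estimated total = 22,482 → 22,500.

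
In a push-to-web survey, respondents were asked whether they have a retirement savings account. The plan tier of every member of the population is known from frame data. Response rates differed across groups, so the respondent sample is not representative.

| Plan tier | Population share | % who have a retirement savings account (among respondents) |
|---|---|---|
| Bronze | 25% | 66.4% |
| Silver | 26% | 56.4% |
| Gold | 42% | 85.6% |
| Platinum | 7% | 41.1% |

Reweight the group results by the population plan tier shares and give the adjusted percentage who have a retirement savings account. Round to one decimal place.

Reweight to the known plan tier distribution:
  Bronze: 0.25 × 66.4 = 16.6
  Silver: 0.26 × 56.4 = 14.664
  Gold: 0.42 × 85.6 = 35.952
  Platinum: 0.07 × 41.1 = 2.877
Post-stratified estimate = 70.093 → 70.1%.

70.1%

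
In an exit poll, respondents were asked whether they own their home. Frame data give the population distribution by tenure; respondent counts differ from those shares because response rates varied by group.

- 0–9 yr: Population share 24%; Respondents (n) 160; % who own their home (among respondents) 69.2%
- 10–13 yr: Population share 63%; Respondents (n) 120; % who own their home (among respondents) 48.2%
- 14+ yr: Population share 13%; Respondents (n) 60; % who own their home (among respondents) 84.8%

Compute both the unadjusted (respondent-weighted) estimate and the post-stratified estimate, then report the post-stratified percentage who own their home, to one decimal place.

Unadjusted (pooled respondent) estimate weights by respondent counts:
  (160/340)×69.2 + (120/340)×48.2 + (60/340)×84.8 = 64.5412%
Post-stratifying to population shares instead:
  0.24×69.2 + 0.63×48.2 + 0.13×84.8 = 57.998%

58.0%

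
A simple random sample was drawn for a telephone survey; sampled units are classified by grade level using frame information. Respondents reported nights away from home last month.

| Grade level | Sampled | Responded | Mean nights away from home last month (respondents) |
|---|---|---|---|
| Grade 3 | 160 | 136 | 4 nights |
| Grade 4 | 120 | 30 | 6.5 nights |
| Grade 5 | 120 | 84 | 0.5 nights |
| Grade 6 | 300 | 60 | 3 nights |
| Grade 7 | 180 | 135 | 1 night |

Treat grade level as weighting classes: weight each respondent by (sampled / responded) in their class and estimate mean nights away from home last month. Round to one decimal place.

2.9

Response rates by class: Grade 3 136/160 = 85%, Grade 4 30/120 = 25%, Grade 5 84/120 = 70%, Grade 6 60/300 = 20%, Grade 7 135/180 = 75%.
Weighting each respondent by the inverse class response rate inflates each class back to its sampled size, so the class weight is n_sampled:
  Grade 3: 160 × 4 = 640
  Grade 4: 120 × 6.5 = 780
  Grade 5: 120 × 0.5 = 60
  Grade 6: 300 × 3 = 900
  Grade 7: 180 × 1 = 180
Adjusted estimate = 2560 / 880 = 2.90909 → 2.9.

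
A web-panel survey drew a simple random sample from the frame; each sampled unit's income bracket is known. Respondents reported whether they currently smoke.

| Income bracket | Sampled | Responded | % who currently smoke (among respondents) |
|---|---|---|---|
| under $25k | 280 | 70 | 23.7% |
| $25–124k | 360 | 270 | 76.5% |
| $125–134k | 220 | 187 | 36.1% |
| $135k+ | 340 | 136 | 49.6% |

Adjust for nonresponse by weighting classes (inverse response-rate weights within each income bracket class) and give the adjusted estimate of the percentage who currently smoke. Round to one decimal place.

Class response rates: under $25k 70/280 = 25%, $25–124k 270/360 = 75%, $125–134k 187/220 = 85%, $135k+ 136/340 = 40%.
Each respondent's weight = sampled/responded in their class; summing within a class gives n_sampled, so:
  under $25k: 280 × 23.7 = 6636
  $25–124k: 360 × 76.5 = 27,540
  $125–134k: 220 × 36.1 = 7942
  $135k+: 340 × 49.6 = 16,864
Adjusted estimate = 58,982 / 1,200 = 49.1517 → 49.2%.

49.2%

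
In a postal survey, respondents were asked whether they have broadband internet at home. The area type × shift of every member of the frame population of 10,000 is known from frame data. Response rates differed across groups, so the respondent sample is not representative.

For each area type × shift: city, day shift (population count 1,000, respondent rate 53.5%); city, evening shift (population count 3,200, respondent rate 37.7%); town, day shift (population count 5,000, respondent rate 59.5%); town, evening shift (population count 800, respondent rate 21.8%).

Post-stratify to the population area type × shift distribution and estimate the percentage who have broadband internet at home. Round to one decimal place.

Each cell contributes population-share × respondent value:
  city, day shift: (1,000/10,000) × 53.5 = 5.35
  city, evening shift: (3,200/10,000) × 37.7 = 12.064
  town, day shift: (5,000/10,000) × 59.5 = 29.75
  town, evening shift: (800/10,000) × 21.8 = 1.744
Post-stratified estimate = 48.908 → 48.9%.

48.9%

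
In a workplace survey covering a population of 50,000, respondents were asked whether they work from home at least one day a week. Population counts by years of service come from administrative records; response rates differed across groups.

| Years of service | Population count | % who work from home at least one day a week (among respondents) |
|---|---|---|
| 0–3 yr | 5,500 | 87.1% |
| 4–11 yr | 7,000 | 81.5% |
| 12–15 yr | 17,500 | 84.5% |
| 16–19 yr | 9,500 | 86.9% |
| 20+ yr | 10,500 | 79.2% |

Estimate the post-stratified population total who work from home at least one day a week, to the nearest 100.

41,900

Apply each group's respondent rate to its population count:
  0–3 yr: 5,500 × 87.1% = 4790.5
  4–11 yr: 7,000 × 81.5% = 5705
  12–15 yr: 17,500 × 84.5% = 14787.5
  16–19 yr: 9,500 × 86.9% = 8255.5
  20+ yr: 10,500 × 79.2% = 8316
Estimated total = 41854.5 → 41,900.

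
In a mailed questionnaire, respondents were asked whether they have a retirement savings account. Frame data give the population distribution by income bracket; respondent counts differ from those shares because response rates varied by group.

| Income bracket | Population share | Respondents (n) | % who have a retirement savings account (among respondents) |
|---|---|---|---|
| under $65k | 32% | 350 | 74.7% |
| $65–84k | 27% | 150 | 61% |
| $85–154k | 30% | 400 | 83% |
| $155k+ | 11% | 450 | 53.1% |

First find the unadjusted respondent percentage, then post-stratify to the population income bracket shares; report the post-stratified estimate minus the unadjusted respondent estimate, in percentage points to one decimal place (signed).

+2.7 percentage points

Unadjusted (pooled respondent) estimate weights by respondent counts:
  (350/1350)×74.7 + (150/1350)×61 + (400/1350)×83 + (450/1350)×53.1 = 68.437%
Post-stratified estimate weights by population shares:
  0.32×74.7 + 0.27×61 + 0.3×83 + 0.11×53.1 = 71.115%
Difference = 71.115 − 68.437 = 2.678 pp.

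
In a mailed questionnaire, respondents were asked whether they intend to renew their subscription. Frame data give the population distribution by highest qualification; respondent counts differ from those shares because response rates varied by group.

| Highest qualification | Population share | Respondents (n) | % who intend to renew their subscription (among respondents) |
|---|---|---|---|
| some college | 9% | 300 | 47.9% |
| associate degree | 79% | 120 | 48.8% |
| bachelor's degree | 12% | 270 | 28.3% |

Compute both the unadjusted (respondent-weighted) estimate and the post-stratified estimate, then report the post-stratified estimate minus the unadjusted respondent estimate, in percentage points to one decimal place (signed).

Naive respondent-only estimate (weights = respondent counts):
  (300/690)×47.9 + (120/690)×48.8 + (270/690)×28.3 = 40.387%
Post-stratifying to population shares instead:
  0.09×47.9 + 0.79×48.8 + 0.12×28.3 = 46.259%
Difference = 46.259 − 40.387 = 5.872 pp.

+5.9 percentage points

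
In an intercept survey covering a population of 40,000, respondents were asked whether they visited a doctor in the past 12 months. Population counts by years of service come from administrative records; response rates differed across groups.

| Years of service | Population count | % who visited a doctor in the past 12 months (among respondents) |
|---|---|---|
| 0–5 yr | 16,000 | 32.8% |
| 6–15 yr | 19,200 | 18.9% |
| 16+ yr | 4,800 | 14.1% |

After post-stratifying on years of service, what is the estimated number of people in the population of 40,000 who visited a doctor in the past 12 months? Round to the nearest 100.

Apply each group's respondent rate to its population count:
  0–5 yr: 16,000 × 32.8% = 5248
  6–15 yr: 19,200 × 18.9% = 3628.8
  16+ yr: 4,800 × 14.1% = 676.8
Estimated total = 9553.6 → 9,600.

9,600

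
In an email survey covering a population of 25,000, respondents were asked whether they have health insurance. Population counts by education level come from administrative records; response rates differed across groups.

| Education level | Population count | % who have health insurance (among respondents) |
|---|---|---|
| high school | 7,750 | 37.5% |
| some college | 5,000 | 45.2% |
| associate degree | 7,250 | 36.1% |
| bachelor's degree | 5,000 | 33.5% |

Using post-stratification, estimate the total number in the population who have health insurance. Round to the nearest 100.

Each cell contributes its population count × the respondent rate:
  high school: 7,750 × 37.5% = 2906.25
  some college: 5,000 × 45.2% = 2260
  associate degree: 7,250 × 36.1% = 2617.25
  bachelor's degree: 5,000 × 33.5% = 1675
Estimated total = 9458.5 → 9,500.

9,500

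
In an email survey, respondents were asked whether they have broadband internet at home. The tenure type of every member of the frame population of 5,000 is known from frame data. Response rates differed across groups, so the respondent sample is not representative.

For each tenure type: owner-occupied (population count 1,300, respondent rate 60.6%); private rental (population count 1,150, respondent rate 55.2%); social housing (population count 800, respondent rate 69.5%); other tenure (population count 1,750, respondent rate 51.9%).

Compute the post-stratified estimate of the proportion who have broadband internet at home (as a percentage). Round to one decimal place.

Weight each group's respondent value by its population share:
  owner-occupied: (1,300/5,000) × 60.6 = 15.756
  private rental: (1,150/5,000) × 55.2 = 12.696
  social housing: (800/5,000) × 69.5 = 11.12
  other tenure: (1,750/5,000) × 51.9 = 18.165
Post-stratified estimate = 57.737 → 57.7%.

57.7%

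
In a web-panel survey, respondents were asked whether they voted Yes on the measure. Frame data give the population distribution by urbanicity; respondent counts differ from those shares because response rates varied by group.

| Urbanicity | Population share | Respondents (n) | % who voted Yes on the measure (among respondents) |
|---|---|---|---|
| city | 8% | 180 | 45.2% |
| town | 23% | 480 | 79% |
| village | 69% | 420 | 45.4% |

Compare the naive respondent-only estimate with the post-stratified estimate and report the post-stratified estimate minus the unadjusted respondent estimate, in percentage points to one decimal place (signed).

-7.2 percentage points

Without adjustment, the pooled respondent share is:
  (180/1080)×45.2 + (480/1080)×79 + (420/1080)×45.4 = 60.3%
Reweighting by population urbanicity shares:
  0.08×45.2 + 0.23×79 + 0.69×45.4 = 53.112%
Difference = 53.112 − 60.3 = -7.188 pp.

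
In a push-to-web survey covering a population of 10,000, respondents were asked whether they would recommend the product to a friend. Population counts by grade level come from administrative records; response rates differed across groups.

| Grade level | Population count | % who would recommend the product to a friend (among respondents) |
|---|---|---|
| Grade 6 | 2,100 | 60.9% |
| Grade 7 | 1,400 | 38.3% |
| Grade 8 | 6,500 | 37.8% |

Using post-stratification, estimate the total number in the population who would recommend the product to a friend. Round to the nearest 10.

Estimated count per cell = population count × respondent percentage:
  Grade 6: 2,100 × 60.9% = 1278.9
  Grade 7: 1,400 × 38.3% = 536.2
  Grade 8: 6,500 × 37.8% = 2457
Estimated total = 4272.1 → 4,270.

4,270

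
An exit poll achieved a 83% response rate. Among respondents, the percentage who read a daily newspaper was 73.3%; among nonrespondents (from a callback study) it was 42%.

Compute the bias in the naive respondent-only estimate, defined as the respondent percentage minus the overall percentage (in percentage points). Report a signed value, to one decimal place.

Nonresponse fraction = 1 − 0.83 = 0.17.
Bias = (nonresponse fraction) × (respondent percentage − nonrespondent percentage)
     = 0.17 × (73.3 − 42) = 0.17 × 31.3 = 5.321.

+5.3 percentage points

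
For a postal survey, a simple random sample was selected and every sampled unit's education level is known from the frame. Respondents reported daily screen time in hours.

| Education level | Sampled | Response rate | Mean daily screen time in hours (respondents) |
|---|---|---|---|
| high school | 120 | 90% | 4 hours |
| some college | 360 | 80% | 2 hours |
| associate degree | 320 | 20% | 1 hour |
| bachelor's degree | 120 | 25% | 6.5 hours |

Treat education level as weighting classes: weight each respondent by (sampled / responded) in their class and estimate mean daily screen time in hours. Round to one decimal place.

2.5

Weighting each respondent by the inverse class response rate inflates each class back to its sampled size, so the class weight is n_sampled:
  high school: 120 × 4 = 480
  some college: 360 × 2 = 720
  associate degree: 320 × 1 = 320
  bachelor's degree: 120 × 6.5 = 780
Adjusted estimate = 2300 / 920 = 2.5 → 2.5.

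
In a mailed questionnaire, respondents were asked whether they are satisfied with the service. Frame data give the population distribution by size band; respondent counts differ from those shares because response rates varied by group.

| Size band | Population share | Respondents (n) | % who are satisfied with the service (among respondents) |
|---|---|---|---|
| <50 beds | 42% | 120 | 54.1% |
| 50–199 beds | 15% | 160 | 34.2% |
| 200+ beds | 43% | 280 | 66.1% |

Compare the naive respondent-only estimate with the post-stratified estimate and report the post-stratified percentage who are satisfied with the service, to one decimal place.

56.3%

Unadjusted (pooled respondent) estimate weights by respondent counts:
  (120/560)×54.1 + (160/560)×34.2 + (280/560)×66.1 = 54.4143%
Post-stratified estimate weights by population shares:
  0.42×54.1 + 0.15×34.2 + 0.43×66.1 = 56.275%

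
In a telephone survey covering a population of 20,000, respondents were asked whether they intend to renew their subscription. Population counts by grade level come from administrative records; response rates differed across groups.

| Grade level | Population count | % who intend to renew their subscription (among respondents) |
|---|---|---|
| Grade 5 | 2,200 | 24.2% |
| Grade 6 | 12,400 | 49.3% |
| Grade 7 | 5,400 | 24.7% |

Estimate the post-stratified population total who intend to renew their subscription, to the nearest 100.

Apply each group's respondent rate to its population count:
  Grade 5: 2,200 × 24.2% = 532.4
  Grade 6: 12,400 × 49.3% = 6113.2
  Grade 7: 5,400 × 24.7% = 1333.8
Estimated total = 7979.4 → 8,000.

8,000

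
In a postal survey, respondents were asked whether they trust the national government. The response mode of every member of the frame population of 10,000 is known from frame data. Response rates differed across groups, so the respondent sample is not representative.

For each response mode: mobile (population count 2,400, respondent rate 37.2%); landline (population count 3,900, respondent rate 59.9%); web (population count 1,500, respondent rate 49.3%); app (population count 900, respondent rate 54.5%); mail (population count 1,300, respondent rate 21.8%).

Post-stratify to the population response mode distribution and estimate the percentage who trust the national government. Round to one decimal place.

Reweight to the known response mode distribution:
  mobile: (2,400/10,000) × 37.2 = 8.928
  landline: (3,900/10,000) × 59.9 = 23.361
  web: (1,500/10,000) × 49.3 = 7.395
  app: (900/10,000) × 54.5 = 4.905
  mail: (1,300/10,000) × 21.8 = 2.834
Post-stratified estimate = 47.423 → 47.4%.

47.4%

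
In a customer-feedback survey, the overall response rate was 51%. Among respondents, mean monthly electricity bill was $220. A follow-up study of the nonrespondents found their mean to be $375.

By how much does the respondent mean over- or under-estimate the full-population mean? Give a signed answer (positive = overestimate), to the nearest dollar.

-$76

Nonresponse fraction = 1 − 0.51 = 0.49.
Bias = (nonresponse fraction) × (respondent mean − nonrespondent mean)
     = 0.49 × (220 − 375) = 0.49 × -155 = -75.95.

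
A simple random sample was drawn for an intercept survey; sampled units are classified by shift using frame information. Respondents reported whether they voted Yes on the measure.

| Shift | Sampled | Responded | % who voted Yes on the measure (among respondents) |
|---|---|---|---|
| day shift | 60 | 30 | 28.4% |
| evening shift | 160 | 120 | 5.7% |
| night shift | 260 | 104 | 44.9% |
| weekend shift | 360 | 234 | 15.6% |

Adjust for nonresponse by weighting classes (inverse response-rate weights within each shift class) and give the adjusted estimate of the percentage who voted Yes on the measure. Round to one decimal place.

23.7%

Class response rates: day shift 30/60 = 50%, evening shift 120/160 = 75%, night shift 104/260 = 40%, weekend shift 234/360 = 65%.
Weighting each respondent by the inverse class response rate inflates each class back to its sampled size, so the class weight is n_sampled:
  day shift: 60 × 28.4 = 1704
  evening shift: 160 × 5.7 = 912
  night shift: 260 × 44.9 = 11,674
  weekend shift: 360 × 15.6 = 5616
Adjusted estimate = 19,906 / 840 = 23.6976 → 23.7%.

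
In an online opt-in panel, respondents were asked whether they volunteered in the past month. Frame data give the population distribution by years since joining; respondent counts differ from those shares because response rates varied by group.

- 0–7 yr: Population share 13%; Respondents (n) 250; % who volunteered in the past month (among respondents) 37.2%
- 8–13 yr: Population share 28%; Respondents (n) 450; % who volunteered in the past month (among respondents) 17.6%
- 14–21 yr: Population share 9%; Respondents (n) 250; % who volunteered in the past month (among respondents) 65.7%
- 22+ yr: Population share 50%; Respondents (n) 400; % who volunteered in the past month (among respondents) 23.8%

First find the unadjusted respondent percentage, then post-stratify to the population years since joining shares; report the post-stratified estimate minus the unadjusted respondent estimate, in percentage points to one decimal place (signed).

-4.4 percentage points

Unadjusted (pooled respondent) estimate weights by respondent counts:
  (250/1350)×37.2 + (450/1350)×17.6 + (250/1350)×65.7 + (400/1350)×23.8 = 31.9741%
Post-stratified estimate weights by population shares:
  0.13×37.2 + 0.28×17.6 + 0.09×65.7 + 0.5×23.8 = 27.577%
Difference = 27.577 − 31.9741 = -4.3971 pp.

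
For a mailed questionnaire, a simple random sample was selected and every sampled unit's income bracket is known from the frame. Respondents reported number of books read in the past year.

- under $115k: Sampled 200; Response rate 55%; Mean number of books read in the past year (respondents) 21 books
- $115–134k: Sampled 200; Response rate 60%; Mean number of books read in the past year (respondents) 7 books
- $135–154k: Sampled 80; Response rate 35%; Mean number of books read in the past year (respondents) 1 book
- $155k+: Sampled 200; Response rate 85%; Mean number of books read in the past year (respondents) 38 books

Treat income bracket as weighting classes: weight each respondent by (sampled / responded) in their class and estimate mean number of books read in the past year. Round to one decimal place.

19.5

Inverse-response-rate weighting restores each class to its sampled count, so class totals weight by n_sampled:
  under $115k: 200 × 21 = 4200
  $115–134k: 200 × 7 = 1400
  $135–154k: 80 × 1 = 80
  $155k+: 200 × 38 = 7600
Adjusted estimate = 13,280 / 680 = 19.5294 → 19.5.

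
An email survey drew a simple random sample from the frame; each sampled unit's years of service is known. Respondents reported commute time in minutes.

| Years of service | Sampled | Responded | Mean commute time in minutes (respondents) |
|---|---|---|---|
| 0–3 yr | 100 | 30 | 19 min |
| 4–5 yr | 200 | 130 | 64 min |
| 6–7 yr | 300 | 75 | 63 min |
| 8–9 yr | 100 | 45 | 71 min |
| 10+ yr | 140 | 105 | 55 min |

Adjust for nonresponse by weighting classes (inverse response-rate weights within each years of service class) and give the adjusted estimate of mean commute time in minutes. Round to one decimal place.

57.6

Class response rates: 0–3 yr 30/100 = 30%, 4–5 yr 130/200 = 65%, 6–7 yr 75/300 = 25%, 8–9 yr 45/100 = 45%, 10+ yr 105/140 = 75%.
Inverse-response-rate weighting restores each class to its sampled count, so class totals weight by n_sampled:
  0–3 yr: 100 × 19 = 1900
  4–5 yr: 200 × 64 = 12,800
  6–7 yr: 300 × 63 = 18,900
  8–9 yr: 100 × 71 = 7100
  10+ yr: 140 × 55 = 7700
Adjusted estimate = 48,400 / 840 = 57.619 → 57.6.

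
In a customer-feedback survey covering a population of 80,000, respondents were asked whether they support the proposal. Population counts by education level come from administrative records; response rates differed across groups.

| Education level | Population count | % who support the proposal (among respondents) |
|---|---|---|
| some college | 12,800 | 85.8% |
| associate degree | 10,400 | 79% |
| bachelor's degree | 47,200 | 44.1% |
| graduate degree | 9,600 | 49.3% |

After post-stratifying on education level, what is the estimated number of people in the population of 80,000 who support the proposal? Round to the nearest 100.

44,700

Each cell contributes its population count × the respondent rate:
  some college: 12,800 × 85.8% = 10982.4
  associate degree: 10,400 × 79% = 8216
  bachelor's degree: 47,200 × 44.1% = 20815.2
  graduate degree: 9,600 × 49.3% = 4732.8
Estimated total = 44746.4 → 44,700.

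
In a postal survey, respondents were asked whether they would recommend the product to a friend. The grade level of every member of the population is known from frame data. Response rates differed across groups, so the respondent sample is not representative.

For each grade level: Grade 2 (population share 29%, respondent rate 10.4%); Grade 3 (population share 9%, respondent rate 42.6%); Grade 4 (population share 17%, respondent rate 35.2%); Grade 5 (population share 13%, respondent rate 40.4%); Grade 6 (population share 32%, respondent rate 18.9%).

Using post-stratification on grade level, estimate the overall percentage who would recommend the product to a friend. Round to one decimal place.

Reweight to the known grade level distribution:
  Grade 2: 0.29 × 10.4 = 3.016
  Grade 3: 0.09 × 42.6 = 3.834
  Grade 4: 0.17 × 35.2 = 5.984
  Grade 5: 0.13 × 40.4 = 5.252
  Grade 6: 0.32 × 18.9 = 6.048
Post-stratified estimate = 24.134 → 24.1%.

24.1%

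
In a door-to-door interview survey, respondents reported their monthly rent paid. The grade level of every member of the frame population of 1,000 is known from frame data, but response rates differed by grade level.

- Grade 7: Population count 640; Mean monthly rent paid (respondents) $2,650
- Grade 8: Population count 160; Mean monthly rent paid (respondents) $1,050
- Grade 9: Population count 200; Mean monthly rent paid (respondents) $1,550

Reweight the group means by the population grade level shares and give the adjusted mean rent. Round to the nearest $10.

$2,170

Post-stratification weights by population share, not respondent share:
  Grade 7: (640/1,000) × 2650 = 1696
  Grade 8: (160/1,000) × 1050 = 168
  Grade 9: (200/1,000) × 1550 = 310
Post-stratified estimate = 2174 → $2,170.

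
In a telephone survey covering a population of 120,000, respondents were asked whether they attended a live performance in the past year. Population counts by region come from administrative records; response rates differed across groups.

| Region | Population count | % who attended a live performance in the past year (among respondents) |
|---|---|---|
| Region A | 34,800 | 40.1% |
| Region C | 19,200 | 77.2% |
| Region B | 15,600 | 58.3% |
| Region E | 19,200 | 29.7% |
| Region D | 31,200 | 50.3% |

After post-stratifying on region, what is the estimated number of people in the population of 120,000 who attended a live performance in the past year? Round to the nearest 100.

59,300

Each cell contributes its population count × the respondent rate:
  Region A: 34,800 × 40.1% = 13954.8
  Region C: 19,200 × 77.2% = 14822.4
  Region B: 15,600 × 58.3% = 9094.8
  Region E: 19,200 × 29.7% = 5702.4
  Region D: 31,200 × 50.3% = 15693.6
Estimated total = 59,268 → 59,300.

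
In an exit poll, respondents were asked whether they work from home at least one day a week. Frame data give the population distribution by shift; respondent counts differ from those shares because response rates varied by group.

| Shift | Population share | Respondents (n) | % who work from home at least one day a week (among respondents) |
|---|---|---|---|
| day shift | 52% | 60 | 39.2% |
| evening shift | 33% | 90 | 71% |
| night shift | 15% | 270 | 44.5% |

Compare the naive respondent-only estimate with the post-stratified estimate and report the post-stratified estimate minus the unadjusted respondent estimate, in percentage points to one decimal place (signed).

+1.1 percentage points

Unadjusted (pooled respondent) estimate weights by respondent counts:
  (60/420)×39.2 + (90/420)×71 + (270/420)×44.5 = 49.4214%
Post-stratified estimate weights by population shares:
  0.52×39.2 + 0.33×71 + 0.15×44.5 = 50.489%
Difference = 50.489 − 49.4214 = 1.0676 pp.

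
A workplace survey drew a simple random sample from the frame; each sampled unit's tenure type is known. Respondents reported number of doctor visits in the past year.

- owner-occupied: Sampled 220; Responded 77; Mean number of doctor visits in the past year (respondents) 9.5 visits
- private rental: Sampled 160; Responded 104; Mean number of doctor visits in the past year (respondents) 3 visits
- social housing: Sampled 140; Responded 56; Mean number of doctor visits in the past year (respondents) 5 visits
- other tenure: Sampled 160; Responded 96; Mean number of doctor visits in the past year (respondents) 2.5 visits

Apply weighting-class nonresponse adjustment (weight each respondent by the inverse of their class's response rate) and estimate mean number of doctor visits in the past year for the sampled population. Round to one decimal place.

Response rates by class: owner-occupied 77/220 = 35%, private rental 104/160 = 65%, social housing 56/140 = 40%, other tenure 96/160 = 60%.
Weighting each respondent by the inverse class response rate inflates each class back to its sampled size, so the class weight is n_sampled:
  owner-occupied: 220 × 9.5 = 2090
  private rental: 160 × 3 = 480
  social housing: 140 × 5 = 700
  other tenure: 160 × 2.5 = 400
Adjusted estimate = 3670 / 680 = 5.39706 → 5.4.

5.4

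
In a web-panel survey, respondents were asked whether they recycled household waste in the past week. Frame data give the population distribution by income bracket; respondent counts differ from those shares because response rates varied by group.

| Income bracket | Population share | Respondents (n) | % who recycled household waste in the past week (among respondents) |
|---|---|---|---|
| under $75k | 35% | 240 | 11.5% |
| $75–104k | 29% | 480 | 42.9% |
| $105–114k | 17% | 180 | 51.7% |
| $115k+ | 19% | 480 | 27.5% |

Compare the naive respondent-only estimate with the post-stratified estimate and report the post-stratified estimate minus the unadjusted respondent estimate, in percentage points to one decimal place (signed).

Unadjusted (pooled respondent) estimate weights by respondent counts:
  (240/1380)×11.5 + (480/1380)×42.9 + (180/1380)×51.7 + (480/1380)×27.5 = 33.2304%
Post-stratifying to population shares instead:
  0.35×11.5 + 0.29×42.9 + 0.17×51.7 + 0.19×27.5 = 30.48%
Difference = 30.48 − 33.2304 = -2.7504 pp.

-2.8 percentage points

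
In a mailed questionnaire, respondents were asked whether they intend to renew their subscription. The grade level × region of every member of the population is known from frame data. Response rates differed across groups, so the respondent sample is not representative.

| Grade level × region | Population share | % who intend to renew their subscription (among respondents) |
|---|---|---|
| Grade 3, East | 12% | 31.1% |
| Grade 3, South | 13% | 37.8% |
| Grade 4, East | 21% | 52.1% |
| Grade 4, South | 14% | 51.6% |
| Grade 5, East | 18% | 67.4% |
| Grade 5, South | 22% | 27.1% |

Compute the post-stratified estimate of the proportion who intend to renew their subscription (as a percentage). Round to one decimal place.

Post-stratification weights by population share, not respondent share:
  Grade 3, East: 0.12 × 31.1 = 3.732
  Grade 3, South: 0.13 × 37.8 = 4.914
  Grade 4, East: 0.21 × 52.1 = 10.941
  Grade 4, South: 0.14 × 51.6 = 7.224
  Grade 5, East: 0.18 × 67.4 = 12.132
  Grade 5, South: 0.22 × 27.1 = 5.962
Post-stratified estimate = 44.905 → 44.9%.

44.9%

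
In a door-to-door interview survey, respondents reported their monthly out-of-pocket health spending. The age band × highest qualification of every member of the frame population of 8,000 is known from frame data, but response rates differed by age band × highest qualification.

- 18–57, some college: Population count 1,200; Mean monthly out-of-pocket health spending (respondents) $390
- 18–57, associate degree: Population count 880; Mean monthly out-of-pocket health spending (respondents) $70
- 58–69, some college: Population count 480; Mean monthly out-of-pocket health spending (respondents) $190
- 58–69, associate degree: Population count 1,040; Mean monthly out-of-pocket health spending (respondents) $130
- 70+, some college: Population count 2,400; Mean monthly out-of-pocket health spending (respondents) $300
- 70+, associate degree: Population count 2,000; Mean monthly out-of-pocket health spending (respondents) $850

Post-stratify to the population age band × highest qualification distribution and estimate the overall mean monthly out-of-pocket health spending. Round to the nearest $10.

Each cell contributes population-share × respondent value:
  18–57, some college: (1,200/8,000) × 390 = 58.5
  18–57, associate degree: (880/8,000) × 70 = 7.7
  58–69, some college: (480/8,000) × 190 = 11.4
  58–69, associate degree: (1,040/8,000) × 130 = 16.9
  70+, some college: (2,400/8,000) × 300 = 90
  70+, associate degree: (2,000/8,000) × 850 = 212.5
Post-stratified estimate = 397 → $400.

$400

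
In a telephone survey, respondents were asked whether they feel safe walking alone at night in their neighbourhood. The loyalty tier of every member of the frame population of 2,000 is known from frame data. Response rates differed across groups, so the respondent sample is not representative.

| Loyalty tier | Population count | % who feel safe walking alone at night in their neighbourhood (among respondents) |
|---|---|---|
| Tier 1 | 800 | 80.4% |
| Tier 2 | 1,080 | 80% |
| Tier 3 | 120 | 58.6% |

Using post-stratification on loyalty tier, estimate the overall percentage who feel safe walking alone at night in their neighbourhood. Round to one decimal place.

78.9%

Each cell contributes population-share × respondent value:
  Tier 1: (800/2,000) × 80.4 = 32.16
  Tier 2: (1,080/2,000) × 80 = 43.2
  Tier 3: (120/2,000) × 58.6 = 3.516
Post-stratified estimate = 78.876 → 78.9%.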